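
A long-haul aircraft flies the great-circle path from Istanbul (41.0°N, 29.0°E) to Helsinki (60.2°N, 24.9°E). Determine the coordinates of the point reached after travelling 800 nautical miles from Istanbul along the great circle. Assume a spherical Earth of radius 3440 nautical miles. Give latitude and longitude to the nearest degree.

≈ (54°N, 27°E)

Convert each endpoint to a unit vector on the sphere (x = cos φ cos λ, y = cos φ sin λ, z = sin φ).
The central angle between the endpoints is δ = arccos(p₁·p₂) ≈ 0.338 rad (19.4°). The total great-circle distance is δ·R ≈ 0.338 × 3440 ≈ 1163 nmi, so the target fraction is f = 800/1163 ≈ 0.688.
Interpolate at f ≈ 0.688 with slerp weights a = sin((1−f)δ)/sin δ ≈ 0.317, b = sin(fδ)/sin δ ≈ 0.695.
p = a·p₁ + b·p₂ ≈ (0.523, 0.262, 0.811); φ = arcsin(p_z) ≈ 54.23°, λ = atan2(p_y, p_x) ≈ 26.58°.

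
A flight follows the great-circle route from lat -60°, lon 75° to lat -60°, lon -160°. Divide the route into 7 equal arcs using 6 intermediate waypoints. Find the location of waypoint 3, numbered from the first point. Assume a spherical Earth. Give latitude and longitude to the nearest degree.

≈ lat -75°, lon 123°

Write both endpoints as unit vectors p₁, p₂ with components (cos φ cos λ, cos φ sin λ, sin φ).
The central angle between the endpoints is δ = arccos(p₁·p₂) ≈ 0.919 rad (52.7°).
Interpolate at f = 3/7 with slerp weights a = sin((1−f)δ)/sin δ ≈ 0.631, b = sin(fδ)/sin δ ≈ 0.483.
p = a·p₁ + b·p₂ ≈ (-0.145, 0.222, -0.964); φ = arcsin(p_z) ≈ -74.62°, λ = atan2(p_y, p_x) ≈ 123.18°.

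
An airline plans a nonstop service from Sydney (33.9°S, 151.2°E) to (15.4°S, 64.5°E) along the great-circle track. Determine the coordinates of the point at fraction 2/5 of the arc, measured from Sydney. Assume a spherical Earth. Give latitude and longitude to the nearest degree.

Convert each endpoint to a unit vector on the sphere (x = cos φ cos λ, y = cos φ sin λ, z = sin φ).
The central angle between the endpoints is δ = arccos(p₁·p₂) ≈ 1.375 rad (78.8°).
Interpolate at f = 2/5 with slerp weights a = sin((1−f)δ)/sin δ ≈ 0.749, b = sin(fδ)/sin δ ≈ 0.533.
p = a·p₁ + b·p₂ ≈ (-0.324, 0.763, -0.559); φ = arcsin(p_z) ≈ -34.00°, λ = atan2(p_y, p_x) ≈ 112.97°.

≈ (34°S, 113°E)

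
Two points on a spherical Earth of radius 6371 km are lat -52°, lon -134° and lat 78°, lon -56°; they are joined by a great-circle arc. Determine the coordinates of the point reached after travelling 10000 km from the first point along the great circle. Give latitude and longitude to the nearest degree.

Convert each endpoint to a unit vector on the sphere (x = cos φ cos λ, y = cos φ sin λ, z = sin φ).
The central angle between the endpoints is δ = arccos(p₁·p₂) ≈ 2.410 rad (138.1°). The total great-circle distance is δ·R ≈ 2.410 × 6371 ≈ 15355 km, so the target fraction is f = 10000/15355 ≈ 0.651.
Interpolate at f ≈ 0.651 with slerp weights a = sin((1−f)δ)/sin δ ≈ 1.115, b = sin(fδ)/sin δ ≈ 1.497.
p = a·p₁ + b·p₂ ≈ (-0.303, -0.752, 0.586); φ = arcsin(p_z) ≈ 35.84°, λ = atan2(p_y, p_x) ≈ -111.94°.

≈ lat 36°, lon -112°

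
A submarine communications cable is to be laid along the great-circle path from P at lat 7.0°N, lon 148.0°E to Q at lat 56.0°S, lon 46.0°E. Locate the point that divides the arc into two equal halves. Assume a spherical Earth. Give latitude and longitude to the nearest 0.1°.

The haversine formula gives a central angle δ ≈ 1.789 rad (102.5°) between the endpoints.
Interpolate at f = 1/2 with slerp weights a = sin((1−f)δ)/sin δ ≈ 0.799, b = sin(fδ)/sin δ ≈ 0.799.
p = a·p₁ + b·p₂ ≈ (-0.362, 0.741, -0.565); φ = arcsin(p_z) ≈ -34.40°, λ = atan2(p_y, p_x) ≈ 116.03°.

≈ lat 34.4°S, lon 116.0°E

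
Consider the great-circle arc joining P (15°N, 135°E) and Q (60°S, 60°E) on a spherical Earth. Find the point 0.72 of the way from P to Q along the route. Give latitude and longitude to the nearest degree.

≈ (44°S, 96°E)

From cos δ = sin φ₁ sin φ₂ + cos φ₁ cos φ₂ cos Δλ, the central angle is δ ≈ 1.670 rad (95.7°).
Interpolate at f = 0.72 with slerp weights a = sin((1−f)δ)/sin δ ≈ 0.453, b = sin(fδ)/sin δ ≈ 0.938.
p = a·p₁ + b·p₂ ≈ (-0.075, 0.715, -0.695); φ = arcsin(p_z) ≈ -44.00°, λ = atan2(p_y, p_x) ≈ 95.99°.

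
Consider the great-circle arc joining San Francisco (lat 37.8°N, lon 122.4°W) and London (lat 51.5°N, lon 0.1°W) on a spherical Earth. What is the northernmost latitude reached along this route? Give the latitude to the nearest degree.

≈ 65°N

The great circle lies in the plane with unit normal n̂ = (p₁ × p₂)/|p₁ × p₂|.
Here n̂_z ≈ +0.426; the vertex latitude is φ_max = arccos|n̂_z| ≈ 64.8°.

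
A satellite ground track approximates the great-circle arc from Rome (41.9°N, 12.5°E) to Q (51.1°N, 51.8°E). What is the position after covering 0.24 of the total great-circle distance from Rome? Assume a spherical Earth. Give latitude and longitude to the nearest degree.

≈ (45°N, 21°E)

From cos δ = sin φ₁ sin φ₂ + cos φ₁ cos φ₂ cos Δλ, the central angle is δ ≈ 0.492 rad (28.2°).
Interpolate at f = 0.24 with slerp weights a = sin((1−f)δ)/sin δ ≈ 0.773, b = sin(fδ)/sin δ ≈ 0.249.
p = a·p₁ + b·p₂ ≈ (0.659, 0.248, 0.710); φ = arcsin(p_z) ≈ 45.27°, λ = atan2(p_y, p_x) ≈ 20.60°.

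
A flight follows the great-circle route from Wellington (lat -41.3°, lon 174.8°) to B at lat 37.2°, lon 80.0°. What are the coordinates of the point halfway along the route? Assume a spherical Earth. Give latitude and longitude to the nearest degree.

≈ lat -3°, lon 126°

Convert each endpoint to a unit vector on the sphere (x = cos φ cos λ, y = cos φ sin λ, z = sin φ).
The central angle between the endpoints is δ = arccos(p₁·p₂) ≈ 2.037 rad (116.7°).
Interpolate at f = 1/2 with slerp weights a = sin((1−f)δ)/sin δ ≈ 0.953, b = sin(fδ)/sin δ ≈ 0.953.
p = a·p₁ + b·p₂ ≈ (-0.581, 0.812, -0.053); φ = arcsin(p_z) ≈ -3.03°, λ = atan2(p_y, p_x) ≈ 125.58°.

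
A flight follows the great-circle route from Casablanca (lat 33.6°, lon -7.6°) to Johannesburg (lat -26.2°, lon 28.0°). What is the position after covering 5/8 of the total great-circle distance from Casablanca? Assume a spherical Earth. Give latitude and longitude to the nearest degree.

The haversine formula gives a central angle δ ≈ 1.199 rad (68.7°) between the endpoints.
Interpolate at f = 5/8 with slerp weights a = sin((1−f)δ)/sin δ ≈ 0.466, b = sin(fδ)/sin δ ≈ 0.731.
p = a·p₁ + b·p₂ ≈ (0.964, 0.257, -0.065); φ = arcsin(p_z) ≈ -3.71°, λ = atan2(p_y, p_x) ≈ 14.90°.

≈ lat -4°, lon 15°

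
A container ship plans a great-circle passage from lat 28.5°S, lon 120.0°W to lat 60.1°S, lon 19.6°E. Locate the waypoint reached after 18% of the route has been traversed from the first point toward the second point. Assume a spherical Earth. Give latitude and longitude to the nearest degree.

≈ lat 43°S, lon 113°W

From cos δ = sin φ₁ sin φ₂ + cos φ₁ cos φ₂ cos Δλ, the central angle is δ ≈ 1.491 rad (85.4°).
Interpolate at f = 0.18 with slerp weights a = sin((1−f)δ)/sin δ ≈ 0.943, b = sin(fδ)/sin δ ≈ 0.266.
p = a·p₁ + b·p₂ ≈ (-0.289, -0.673, -0.680); φ = arcsin(p_z) ≈ -42.88°, λ = atan2(p_y, p_x) ≈ -113.27°.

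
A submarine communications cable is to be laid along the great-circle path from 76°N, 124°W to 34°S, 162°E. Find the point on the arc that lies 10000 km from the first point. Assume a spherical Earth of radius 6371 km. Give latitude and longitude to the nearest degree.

≈ 6°S, 170°E

The haversine formula gives a central angle δ ≈ 2.080 rad (119.2°) between the endpoints. The total great-circle distance is δ·R ≈ 2.080 × 6371 ≈ 13250 km, so the target fraction is f = 10000/13250 ≈ 0.755.
Interpolate at f ≈ 0.755 with slerp weights a = sin((1−f)δ)/sin δ ≈ 0.559, b = sin(fδ)/sin δ ≈ 1.145.
p = a·p₁ + b·p₂ ≈ (-0.979, 0.181, -0.098); φ = arcsin(p_z) ≈ -5.61°, λ = atan2(p_y, p_x) ≈ 169.51°.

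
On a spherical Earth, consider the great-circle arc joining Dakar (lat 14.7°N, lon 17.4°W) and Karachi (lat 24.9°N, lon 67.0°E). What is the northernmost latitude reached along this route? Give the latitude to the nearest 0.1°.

≈ 27.2°N

The great circle lies in the plane with unit normal n̂ = (p₁ × p₂)/|p₁ × p₂|.
Here n̂_z ≈ +0.890; the vertex latitude is φ_max = arccos|n̂_z| ≈ 27.2°.
Check via Clairaut: cos φ_max = |cos φ₁| · sin C = cos(14.7°)·sin(66.9°) ≈ 0.890, again giving ≈ 27.2°.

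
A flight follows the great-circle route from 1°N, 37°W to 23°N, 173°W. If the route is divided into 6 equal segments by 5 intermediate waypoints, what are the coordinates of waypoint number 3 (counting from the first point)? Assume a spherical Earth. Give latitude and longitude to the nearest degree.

The haversine formula gives a central angle δ ≈ 2.285 rad (130.9°) between the endpoints.
Interpolate at f = 3/6 with slerp weights a = sin((1−f)δ)/sin δ ≈ 1.204, b = sin(fδ)/sin δ ≈ 1.204.
p = a·p₁ + b·p₂ ≈ (-0.139, -0.860, 0.492); φ = arcsin(p_z) ≈ 29.44°, λ = atan2(p_y, p_x) ≈ -99.16°.

≈ 29°N, 99°W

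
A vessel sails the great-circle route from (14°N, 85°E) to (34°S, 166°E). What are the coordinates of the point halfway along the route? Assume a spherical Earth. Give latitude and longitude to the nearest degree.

≈ (13°S, 122°E)

The haversine formula gives a central angle δ ≈ 1.580 rad (90.5°) between the endpoints.
Interpolate at f = 1/2 with slerp weights a = sin((1−f)δ)/sin δ ≈ 0.710, b = sin(fδ)/sin δ ≈ 0.710.
p = a·p₁ + b·p₂ ≈ (-0.511, 0.829, -0.225); φ = arcsin(p_z) ≈ -13.03°, λ = atan2(p_y, p_x) ≈ 121.66°.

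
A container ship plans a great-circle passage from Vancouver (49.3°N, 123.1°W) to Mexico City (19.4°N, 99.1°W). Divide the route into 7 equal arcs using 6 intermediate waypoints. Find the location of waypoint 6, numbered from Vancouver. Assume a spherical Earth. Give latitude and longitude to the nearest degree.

≈ 24°N, 102°W

The haversine formula gives a central angle δ ≈ 0.620 rad (35.5°) between the endpoints.
Interpolate at f = 6/7 with slerp weights a = sin((1−f)δ)/sin δ ≈ 0.152, b = sin(fδ)/sin δ ≈ 0.872.
p = a·p₁ + b·p₂ ≈ (-0.184, -0.895, 0.405); φ = arcsin(p_z) ≈ 23.90°, λ = atan2(p_y, p_x) ≈ -101.63°.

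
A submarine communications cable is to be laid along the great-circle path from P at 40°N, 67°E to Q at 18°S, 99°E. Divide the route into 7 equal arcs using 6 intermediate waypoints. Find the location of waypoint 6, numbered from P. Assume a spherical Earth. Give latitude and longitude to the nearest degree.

The haversine formula gives a central angle δ ≈ 1.138 rad (65.2°) between the endpoints.
Interpolate at f = 6/7 with slerp weights a = sin((1−f)δ)/sin δ ≈ 0.178, b = sin(fδ)/sin δ ≈ 0.912.
p = a·p₁ + b·p₂ ≈ (-0.082, 0.982, -0.167); φ = arcsin(p_z) ≈ -9.63°, λ = atan2(p_y, p_x) ≈ 94.79°.

≈ 10°S, 95°E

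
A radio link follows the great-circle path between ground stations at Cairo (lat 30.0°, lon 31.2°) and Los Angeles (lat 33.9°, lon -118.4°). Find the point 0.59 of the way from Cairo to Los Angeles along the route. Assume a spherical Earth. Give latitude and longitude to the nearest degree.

≈ lat 66°, lon -64°

Write both endpoints as unit vectors p₁, p₂ with components (cos φ cos λ, cos φ sin λ, sin φ).
The central angle between the endpoints is δ = arccos(p₁·p₂) ≈ 1.919 rad (109.9°).
Interpolate at f = 0.59 with slerp weights a = sin((1−f)δ)/sin δ ≈ 0.753, b = sin(fδ)/sin δ ≈ 0.963.
p = a·p₁ + b·p₂ ≈ (0.178, -0.365, 0.914); φ = arcsin(p_z) ≈ 66.03°, λ = atan2(p_y, p_x) ≈ -64.05°.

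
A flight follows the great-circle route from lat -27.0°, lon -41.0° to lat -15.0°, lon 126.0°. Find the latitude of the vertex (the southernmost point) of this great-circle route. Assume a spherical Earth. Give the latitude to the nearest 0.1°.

≈ -73.8°

The great circle lies in the plane with unit normal n̂ = (p₁ × p₂)/|p₁ × p₂|.
Here n̂_z ≈ +0.279; the vertex latitude is φ_max = arccos|n̂_z| ≈ 73.8°.
Check via Clairaut: cos φ_max = |cos φ₁| · sin C = cos(27.0°)·sin(161.7°) ≈ 0.279, again giving ≈ 73.8°.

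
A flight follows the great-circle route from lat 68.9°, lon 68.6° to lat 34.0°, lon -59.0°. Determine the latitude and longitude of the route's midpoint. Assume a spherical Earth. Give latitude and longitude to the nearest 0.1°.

≈ lat 65.7°, lon -33.9°

Convert each endpoint to a unit vector on the sphere (x = cos φ cos λ, y = cos φ sin λ, z = sin φ).
The central angle between the endpoints is δ = arccos(p₁·p₂) ≈ 1.224 rad (70.1°).
Interpolate at f = 1/2 with slerp weights a = sin((1−f)δ)/sin δ ≈ 0.611, b = sin(fδ)/sin δ ≈ 0.611.
p = a·p₁ + b·p₂ ≈ (0.341, -0.229, 0.912); φ = arcsin(p_z) ≈ 65.73°, λ = atan2(p_y, p_x) ≈ -33.92°.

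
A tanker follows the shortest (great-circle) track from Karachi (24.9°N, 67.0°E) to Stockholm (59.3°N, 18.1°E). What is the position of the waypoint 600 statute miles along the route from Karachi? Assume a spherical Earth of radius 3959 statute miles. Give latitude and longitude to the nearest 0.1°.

≈ 32.2°N, 61.7°E

Convert each endpoint to a unit vector on the sphere (x = cos φ cos λ, y = cos φ sin λ, z = sin φ).
The central angle between the endpoints is δ = arccos(p₁·p₂) ≈ 0.841 rad (48.2°). The total great-circle distance is δ·R ≈ 0.841 × 3959 ≈ 3331 mi, so the target fraction is f = 600/3331 ≈ 0.180.
Interpolate at f ≈ 0.180 with slerp weights a = sin((1−f)δ)/sin δ ≈ 0.854, b = sin(fδ)/sin δ ≈ 0.202.
p = a·p₁ + b·p₂ ≈ (0.401, 0.745, 0.534); φ = arcsin(p_z) ≈ 32.24°, λ = atan2(p_y, p_x) ≈ 61.71°.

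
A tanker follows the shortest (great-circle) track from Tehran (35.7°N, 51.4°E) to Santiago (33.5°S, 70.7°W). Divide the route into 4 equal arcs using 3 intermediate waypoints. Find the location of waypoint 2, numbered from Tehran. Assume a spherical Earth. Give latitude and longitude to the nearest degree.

Write both endpoints as unit vectors p₁, p₂ with components (cos φ cos λ, cos φ sin λ, sin φ).
The central angle between the endpoints is δ = arccos(p₁·p₂) ≈ 2.321 rad (133.0°).
Interpolate at f = 2/4 with slerp weights a = sin((1−f)δ)/sin δ ≈ 1.254, b = sin(fδ)/sin δ ≈ 1.254.
p = a·p₁ + b·p₂ ≈ (0.981, -0.191, 0.040); φ = arcsin(p_z) ≈ 2.27°, λ = atan2(p_y, p_x) ≈ -11.02°.

≈ 2°N, 11°W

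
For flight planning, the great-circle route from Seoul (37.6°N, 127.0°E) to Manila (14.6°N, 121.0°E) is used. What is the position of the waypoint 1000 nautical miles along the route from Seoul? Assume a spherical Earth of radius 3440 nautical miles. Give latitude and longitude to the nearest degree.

≈ 21°N, 123°E

Write both endpoints as unit vectors p₁, p₂ with components (cos φ cos λ, cos φ sin λ, sin φ).
The central angle between the endpoints is δ = arccos(p₁·p₂) ≈ 0.412 rad (23.6°). The total great-circle distance is δ·R ≈ 0.412 × 3440 ≈ 1417 nmi, so the target fraction is f = 1000/1417 ≈ 0.706.
Interpolate at f ≈ 0.706 with slerp weights a = sin((1−f)δ)/sin δ ≈ 0.302, b = sin(fδ)/sin δ ≈ 0.716.
p = a·p₁ + b·p₂ ≈ (-0.501, 0.785, 0.365); φ = arcsin(p_z) ≈ 21.40°, λ = atan2(p_y, p_x) ≈ 122.54°.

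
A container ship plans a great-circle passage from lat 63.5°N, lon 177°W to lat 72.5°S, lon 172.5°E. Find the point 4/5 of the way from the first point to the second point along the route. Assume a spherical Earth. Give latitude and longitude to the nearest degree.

From cos δ = sin φ₁ sin φ₂ + cos φ₁ cos φ₂ cos Δλ, the central angle is δ ≈ 2.377 rad (136.2°).
Interpolate at f = 4/5 with slerp weights a = sin((1−f)δ)/sin δ ≈ 0.661, b = sin(fδ)/sin δ ≈ 1.366.
p = a·p₁ + b·p₂ ≈ (-0.702, 0.038, -0.711); φ = arcsin(p_z) ≈ -45.34°, λ = atan2(p_y, p_x) ≈ 176.89°.

≈ lat 45°S, lon 177°E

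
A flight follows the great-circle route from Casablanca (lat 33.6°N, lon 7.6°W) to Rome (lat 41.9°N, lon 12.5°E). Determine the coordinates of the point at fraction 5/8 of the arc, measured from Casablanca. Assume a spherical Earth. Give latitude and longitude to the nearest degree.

Convert each endpoint to a unit vector on the sphere (x = cos φ cos λ, y = cos φ sin λ, z = sin φ).
The central angle between the endpoints is δ = arccos(p₁·p₂) ≈ 0.312 rad (17.9°).
Interpolate at f = 5/8 with slerp weights a = sin((1−f)δ)/sin δ ≈ 0.380, b = sin(fδ)/sin δ ≈ 0.631.
p = a·p₁ + b·p₂ ≈ (0.773, 0.060, 0.632); φ = arcsin(p_z) ≈ 39.20°, λ = atan2(p_y, p_x) ≈ 4.43°.

≈ lat 39°N, lon 4°E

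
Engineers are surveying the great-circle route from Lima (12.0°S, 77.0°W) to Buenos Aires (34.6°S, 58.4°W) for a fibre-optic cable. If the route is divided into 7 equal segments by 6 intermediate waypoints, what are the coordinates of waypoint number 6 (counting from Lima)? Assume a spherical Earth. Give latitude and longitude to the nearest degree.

≈ 32°S, 62°W

The haversine formula gives a central angle δ ≈ 0.492 rad (28.2°) between the endpoints.
Interpolate at f = 6/7 with slerp weights a = sin((1−f)δ)/sin δ ≈ 0.149, b = sin(fδ)/sin δ ≈ 0.867.
p = a·p₁ + b·p₂ ≈ (0.406, -0.749, -0.523); φ = arcsin(p_z) ≈ -31.53°, λ = atan2(p_y, p_x) ≈ -61.52°.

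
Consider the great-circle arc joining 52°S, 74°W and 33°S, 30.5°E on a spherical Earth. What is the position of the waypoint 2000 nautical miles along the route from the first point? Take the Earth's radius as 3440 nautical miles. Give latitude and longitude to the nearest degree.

≈ 57°S, 16°W

Convert each endpoint to a unit vector on the sphere (x = cos φ cos λ, y = cos φ sin λ, z = sin φ).
The central angle between the endpoints is δ = arccos(p₁·p₂) ≈ 1.266 rad (72.5°). The total great-circle distance is δ·R ≈ 1.266 × 3440 ≈ 4356 nmi, so the target fraction is f = 2000/4356 ≈ 0.459.
Interpolate at f ≈ 0.459 with slerp weights a = sin((1−f)δ)/sin δ ≈ 0.663, b = sin(fδ)/sin δ ≈ 0.576.
p = a·p₁ + b·p₂ ≈ (0.529, -0.147, -0.836); φ = arcsin(p_z) ≈ -56.72°, λ = atan2(p_y, p_x) ≈ -15.58°.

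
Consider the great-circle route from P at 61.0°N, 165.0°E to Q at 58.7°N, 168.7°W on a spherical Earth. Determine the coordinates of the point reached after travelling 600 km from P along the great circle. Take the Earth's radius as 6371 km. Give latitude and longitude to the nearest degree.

≈ 61°N, 176°E

Convert each endpoint to a unit vector on the sphere (x = cos φ cos λ, y = cos φ sin λ, z = sin φ).
The central angle between the endpoints is δ = arccos(p₁·p₂) ≈ 0.232 rad (13.3°). The total great-circle distance is δ·R ≈ 0.232 × 6371 ≈ 1480 km, so the target fraction is f = 600/1480 ≈ 0.405.
Interpolate at f ≈ 0.405 with slerp weights a = sin((1−f)δ)/sin δ ≈ 0.598, b = sin(fδ)/sin δ ≈ 0.408.
p = a·p₁ + b·p₂ ≈ (-0.488, 0.033, 0.872); φ = arcsin(p_z) ≈ 60.70°, λ = atan2(p_y, p_x) ≈ 176.08°.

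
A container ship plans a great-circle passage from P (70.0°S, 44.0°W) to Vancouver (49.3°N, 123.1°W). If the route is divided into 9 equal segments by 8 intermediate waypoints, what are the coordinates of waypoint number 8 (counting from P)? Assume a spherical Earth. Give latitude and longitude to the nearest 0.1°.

Write both endpoints as unit vectors p₁, p₂ with components (cos φ cos λ, cos φ sin λ, sin φ).
The central angle between the endpoints is δ = arccos(p₁·p₂) ≈ 2.305 rad (132.1°).
Interpolate at f = 8/9 with slerp weights a = sin((1−f)δ)/sin δ ≈ 0.341, b = sin(fδ)/sin δ ≈ 1.196.
p = a·p₁ + b·p₂ ≈ (-0.342, -0.735, 0.586); φ = arcsin(p_z) ≈ 35.88°, λ = atan2(p_y, p_x) ≈ -114.97°.

≈ (35.9°N, 115.0°W)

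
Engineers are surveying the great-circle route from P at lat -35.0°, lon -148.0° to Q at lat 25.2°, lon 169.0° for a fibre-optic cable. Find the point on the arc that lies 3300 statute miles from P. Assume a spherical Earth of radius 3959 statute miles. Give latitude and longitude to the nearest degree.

Write both endpoints as unit vectors p₁, p₂ with components (cos φ cos λ, cos φ sin λ, sin φ).
The central angle between the endpoints is δ = arccos(p₁·p₂) ≈ 1.268 rad (72.7°). The total great-circle distance is δ·R ≈ 1.268 × 3959 ≈ 5021 mi, so the target fraction is f = 3300/5021 ≈ 0.657.
Interpolate at f ≈ 0.657 with slerp weights a = sin((1−f)δ)/sin δ ≈ 0.441, b = sin(fδ)/sin δ ≈ 0.776.
p = a·p₁ + b·p₂ ≈ (-0.995, -0.058, 0.077); φ = arcsin(p_z) ≈ 4.42°, λ = atan2(p_y, p_x) ≈ -176.69°.

≈ lat 4°, lon -177°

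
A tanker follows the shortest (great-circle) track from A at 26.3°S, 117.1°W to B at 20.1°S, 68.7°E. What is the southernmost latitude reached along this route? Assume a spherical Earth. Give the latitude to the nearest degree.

The great circle lies in the plane with unit normal n̂ = (p₁ × p₂)/|p₁ × p₂|.
Here n̂_z ≈ -0.117; the vertex latitude is φ_max = arccos|n̂_z| ≈ 83.3°.
Check via Clairaut: cos φ_max = |cos φ₁| · sin C = cos(26.3°)·sin(172.5°) ≈ 0.117, again giving ≈ 83.3°.

≈ 83°S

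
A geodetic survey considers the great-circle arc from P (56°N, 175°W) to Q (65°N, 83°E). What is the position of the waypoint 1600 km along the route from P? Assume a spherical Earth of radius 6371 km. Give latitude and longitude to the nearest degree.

≈ (66°N, 164°E)

Write both endpoints as unit vectors p₁, p₂ with components (cos φ cos λ, cos φ sin λ, sin φ).
The central angle between the endpoints is δ = arccos(p₁·p₂) ≈ 0.792 rad (45.4°). The total great-circle distance is δ·R ≈ 0.792 × 6371 ≈ 5048 km, so the target fraction is f = 1600/5048 ≈ 0.317.
Interpolate at f ≈ 0.317 with slerp weights a = sin((1−f)δ)/sin δ ≈ 0.724, b = sin(fδ)/sin δ ≈ 0.349.
p = a·p₁ + b·p₂ ≈ (-0.385, 0.111, 0.916); φ = arcsin(p_z) ≈ 66.37°, λ = atan2(p_y, p_x) ≈ 163.90°.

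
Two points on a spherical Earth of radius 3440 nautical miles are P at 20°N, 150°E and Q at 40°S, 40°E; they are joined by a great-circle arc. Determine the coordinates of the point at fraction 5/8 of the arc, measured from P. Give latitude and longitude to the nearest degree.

≈ 25°S, 90°E

From cos δ = sin φ₁ sin φ₂ + cos φ₁ cos φ₂ cos Δλ, the central angle is δ ≈ 2.056 rad (117.8°).
Interpolate at f = 5/8 with slerp weights a = sin((1−f)δ)/sin δ ≈ 0.788, b = sin(fδ)/sin δ ≈ 1.084.
p = a·p₁ + b·p₂ ≈ (-0.005, 0.904, -0.428); φ = arcsin(p_z) ≈ -25.32°, λ = atan2(p_y, p_x) ≈ 90.29°.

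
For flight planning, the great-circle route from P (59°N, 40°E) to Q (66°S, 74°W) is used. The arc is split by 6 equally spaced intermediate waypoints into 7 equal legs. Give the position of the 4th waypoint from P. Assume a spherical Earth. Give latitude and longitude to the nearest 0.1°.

≈ (16.2°S, 11.1°W)

Convert each endpoint to a unit vector on the sphere (x = cos φ cos λ, y = cos φ sin λ, z = sin φ).
The central angle between the endpoints is δ = arccos(p₁·p₂) ≈ 2.622 rad (150.3°).
Interpolate at f = 4/7 with slerp weights a = sin((1−f)δ)/sin δ ≈ 1.818, b = sin(fδ)/sin δ ≈ 2.010.
p = a·p₁ + b·p₂ ≈ (0.943, -0.184, -0.279); φ = arcsin(p_z) ≈ -16.17°, λ = atan2(p_y, p_x) ≈ -11.06°.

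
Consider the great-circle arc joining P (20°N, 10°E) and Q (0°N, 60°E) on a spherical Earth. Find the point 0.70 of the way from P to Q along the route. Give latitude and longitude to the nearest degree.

≈ (7°N, 46°E)

From cos δ = sin φ₁ sin φ₂ + cos φ₁ cos φ₂ cos Δλ, the central angle is δ ≈ 0.922 rad (52.8°).
Interpolate at f = 0.70 with slerp weights a = sin((1−f)δ)/sin δ ≈ 0.343, b = sin(fδ)/sin δ ≈ 0.755.
p = a·p₁ + b·p₂ ≈ (0.695, 0.710, 0.117); φ = arcsin(p_z) ≈ 6.73°, λ = atan2(p_y, p_x) ≈ 45.61°.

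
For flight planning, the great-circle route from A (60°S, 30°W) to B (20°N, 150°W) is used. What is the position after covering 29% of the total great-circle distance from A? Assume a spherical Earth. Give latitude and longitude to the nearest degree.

≈ (52°S, 94°W)

The haversine formula gives a central angle δ ≈ 2.131 rad (122.1°) between the endpoints.
Interpolate at f = 0.29 with slerp weights a = sin((1−f)δ)/sin δ ≈ 1.178, b = sin(fδ)/sin δ ≈ 0.684.
p = a·p₁ + b·p₂ ≈ (-0.046, -0.616, -0.787); φ = arcsin(p_z) ≈ -51.86°, λ = atan2(p_y, p_x) ≈ -94.29°.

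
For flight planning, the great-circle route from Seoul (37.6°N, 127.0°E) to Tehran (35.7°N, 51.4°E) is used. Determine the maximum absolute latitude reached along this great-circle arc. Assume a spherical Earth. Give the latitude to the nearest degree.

≈ 43°N

The great circle lies in the plane with unit normal n̂ = (p₁ × p₂)/|p₁ × p₂|.
Here n̂_z ≈ -0.728; the vertex latitude is φ_max = arccos|n̂_z| ≈ 43.3°.
Check via Clairaut: cos φ_max = |cos φ₁| · sin C = cos(37.6°)·sin(66.7°) ≈ 0.728, again giving ≈ 43.3°.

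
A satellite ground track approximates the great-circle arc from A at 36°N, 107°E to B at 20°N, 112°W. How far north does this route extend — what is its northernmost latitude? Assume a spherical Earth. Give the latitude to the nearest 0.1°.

≈ 58.7°N

The great circle lies in the plane with unit normal n̂ = (p₁ × p₂)/|p₁ × p₂|.
Here n̂_z ≈ +0.520; the vertex latitude is φ_max = arccos|n̂_z| ≈ 58.7°.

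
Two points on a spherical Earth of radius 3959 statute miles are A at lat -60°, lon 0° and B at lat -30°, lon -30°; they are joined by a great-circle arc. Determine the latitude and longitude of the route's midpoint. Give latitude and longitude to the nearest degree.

≈ lat -46°, lon -19°

Convert each endpoint to a unit vector on the sphere (x = cos φ cos λ, y = cos φ sin λ, z = sin φ).
The central angle between the endpoints is δ = arccos(p₁·p₂) ≈ 0.630 rad (36.1°).
Interpolate at f = 1/2 with slerp weights a = sin((1−f)δ)/sin δ ≈ 0.526, b = sin(fδ)/sin δ ≈ 0.526.
p = a·p₁ + b·p₂ ≈ (0.657, -0.228, -0.718); φ = arcsin(p_z) ≈ -45.92°, λ = atan2(p_y, p_x) ≈ -19.11°.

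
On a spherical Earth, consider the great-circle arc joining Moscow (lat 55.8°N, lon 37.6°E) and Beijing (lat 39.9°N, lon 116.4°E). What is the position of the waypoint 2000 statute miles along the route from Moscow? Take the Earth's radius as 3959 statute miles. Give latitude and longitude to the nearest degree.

Write both endpoints as unit vectors p₁, p₂ with components (cos φ cos λ, cos φ sin λ, sin φ).
The central angle between the endpoints is δ = arccos(p₁·p₂) ≈ 0.909 rad (52.1°). The total great-circle distance is δ·R ≈ 0.909 × 3959 ≈ 3600 mi, so the target fraction is f = 2000/3600 ≈ 0.556.
Interpolate at f ≈ 0.556 with slerp weights a = sin((1−f)δ)/sin δ ≈ 0.498, b = sin(fδ)/sin δ ≈ 0.613.
p = a·p₁ + b·p₂ ≈ (0.013, 0.592, 0.806); φ = arcsin(p_z) ≈ 53.67°, λ = atan2(p_y, p_x) ≈ 88.77°.

≈ lat 54°N, lon 89°E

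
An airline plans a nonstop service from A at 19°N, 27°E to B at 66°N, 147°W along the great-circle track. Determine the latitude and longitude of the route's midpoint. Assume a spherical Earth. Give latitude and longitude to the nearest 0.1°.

Write both endpoints as unit vectors p₁, p₂ with components (cos φ cos λ, cos φ sin λ, sin φ).
The central angle between the endpoints is δ = arccos(p₁·p₂) ≈ 1.656 rad (94.9°).
Interpolate at f = 1/2 with slerp weights a = sin((1−f)δ)/sin δ ≈ 0.739, b = sin(fδ)/sin δ ≈ 0.739.
p = a·p₁ + b·p₂ ≈ (0.371, 0.154, 0.916); φ = arcsin(p_z) ≈ 66.35°, λ = atan2(p_y, p_x) ≈ 22.51°.

≈ 66.3°N, 22.5°E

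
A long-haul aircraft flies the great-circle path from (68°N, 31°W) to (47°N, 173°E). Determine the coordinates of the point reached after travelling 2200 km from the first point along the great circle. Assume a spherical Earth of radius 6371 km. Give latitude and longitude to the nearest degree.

Write both endpoints as unit vectors p₁, p₂ with components (cos φ cos λ, cos φ sin λ, sin φ).
The central angle between the endpoints is δ = arccos(p₁·p₂) ≈ 1.110 rad (63.6°). The total great-circle distance is δ·R ≈ 1.110 × 6371 ≈ 7071 km, so the target fraction is f = 2200/7071 ≈ 0.311.
Interpolate at f ≈ 0.311 with slerp weights a = sin((1−f)δ)/sin δ ≈ 0.773, b = sin(fδ)/sin δ ≈ 0.378.
p = a·p₁ + b·p₂ ≈ (-0.008, -0.118, 0.993); φ = arcsin(p_z) ≈ 83.23°, λ = atan2(p_y, p_x) ≈ -93.71°.

≈ (83°N, 94°W)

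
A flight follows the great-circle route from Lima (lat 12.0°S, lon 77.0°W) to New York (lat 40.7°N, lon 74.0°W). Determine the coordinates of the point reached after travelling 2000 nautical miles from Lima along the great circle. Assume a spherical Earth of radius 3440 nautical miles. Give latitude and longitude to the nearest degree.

≈ lat 21°N, lon 75°W

Write both endpoints as unit vectors p₁, p₂ with components (cos φ cos λ, cos φ sin λ, sin φ).
The central angle between the endpoints is δ = arccos(p₁·p₂) ≈ 0.921 rad (52.8°). The total great-circle distance is δ·R ≈ 0.921 × 3440 ≈ 3168 nmi, so the target fraction is f = 2000/3168 ≈ 0.631.
Interpolate at f ≈ 0.631 with slerp weights a = sin((1−f)δ)/sin δ ≈ 0.418, b = sin(fδ)/sin δ ≈ 0.690.
p = a·p₁ + b·p₂ ≈ (0.236, -0.901, 0.363); φ = arcsin(p_z) ≈ 21.27°, λ = atan2(p_y, p_x) ≈ -75.32°.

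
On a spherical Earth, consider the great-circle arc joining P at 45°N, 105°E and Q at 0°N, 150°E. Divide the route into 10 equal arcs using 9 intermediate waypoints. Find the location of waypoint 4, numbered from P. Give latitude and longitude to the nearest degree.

≈ 29°N, 127°E

Convert each endpoint to a unit vector on the sphere (x = cos φ cos λ, y = cos φ sin λ, z = sin φ).
The central angle between the endpoints is δ = arccos(p₁·p₂) ≈ 1.047 rad (60.0°).
Interpolate at f = 4/10 with slerp weights a = sin((1−f)δ)/sin δ ≈ 0.679, b = sin(fδ)/sin δ ≈ 0.470.
p = a·p₁ + b·p₂ ≈ (-0.531, 0.698, 0.480); φ = arcsin(p_z) ≈ 28.68°, λ = atan2(p_y, p_x) ≈ 127.24°.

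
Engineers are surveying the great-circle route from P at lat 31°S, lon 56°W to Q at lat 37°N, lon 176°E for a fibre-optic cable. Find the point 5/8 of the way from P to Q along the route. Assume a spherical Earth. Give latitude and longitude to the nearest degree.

≈ lat 17°N, lon 130°W

Write both endpoints as unit vectors p₁, p₂ with components (cos φ cos λ, cos φ sin λ, sin φ).
The central angle between the endpoints is δ = arccos(p₁·p₂) ≈ 2.391 rad (137.0°).
Interpolate at f = 5/8 with slerp weights a = sin((1−f)δ)/sin δ ≈ 1.146, b = sin(fδ)/sin δ ≈ 1.462.
p = a·p₁ + b·p₂ ≈ (-0.616, -0.733, 0.290); φ = arcsin(p_z) ≈ 16.85°, λ = atan2(p_y, p_x) ≈ -130.04°.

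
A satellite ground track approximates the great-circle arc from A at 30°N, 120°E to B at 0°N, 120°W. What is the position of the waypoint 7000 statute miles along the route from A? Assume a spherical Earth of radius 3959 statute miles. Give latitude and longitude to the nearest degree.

≈ 8°N, 132°W

Write both endpoints as unit vectors p₁, p₂ with components (cos φ cos λ, cos φ sin λ, sin φ).
The central angle between the endpoints is δ = arccos(p₁·p₂) ≈ 2.019 rad (115.7°). The total great-circle distance is δ·R ≈ 2.019 × 3959 ≈ 7992 mi, so the target fraction is f = 7000/7992 ≈ 0.876.
Interpolate at f ≈ 0.876 with slerp weights a = sin((1−f)δ)/sin δ ≈ 0.275, b = sin(fδ)/sin δ ≈ 1.088.
p = a·p₁ + b·p₂ ≈ (-0.663, -0.736, 0.138); φ = arcsin(p_z) ≈ 7.90°, λ = atan2(p_y, p_x) ≈ -132.02°.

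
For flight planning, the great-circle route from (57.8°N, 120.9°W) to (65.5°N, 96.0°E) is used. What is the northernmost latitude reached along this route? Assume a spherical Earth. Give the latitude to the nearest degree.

The great circle lies in the plane with unit normal n̂ = (p₁ × p₂)/|p₁ × p₂|.
Here n̂_z ≈ -0.165; the vertex latitude is φ_max = arccos|n̂_z| ≈ 80.5°.

≈ 81°N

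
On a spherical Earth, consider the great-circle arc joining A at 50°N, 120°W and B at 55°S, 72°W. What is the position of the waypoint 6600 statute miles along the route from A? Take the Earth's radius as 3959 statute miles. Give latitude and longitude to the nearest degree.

Convert each endpoint to a unit vector on the sphere (x = cos φ cos λ, y = cos φ sin λ, z = sin φ).
The central angle between the endpoints is δ = arccos(p₁·p₂) ≈ 1.961 rad (112.4°). The total great-circle distance is δ·R ≈ 1.961 × 3959 ≈ 7765 mi, so the target fraction is f = 6600/7765 ≈ 0.850.
Interpolate at f ≈ 0.850 with slerp weights a = sin((1−f)δ)/sin δ ≈ 0.314, b = sin(fδ)/sin δ ≈ 1.076.
p = a·p₁ + b·p₂ ≈ (0.090, -0.762, -0.641); φ = arcsin(p_z) ≈ -39.90°, λ = atan2(p_y, p_x) ≈ -83.27°.

≈ 40°S, 83°W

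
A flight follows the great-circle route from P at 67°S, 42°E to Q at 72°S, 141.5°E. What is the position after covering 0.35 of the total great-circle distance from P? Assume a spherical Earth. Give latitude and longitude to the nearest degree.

≈ 75°S, 67°E

The haversine formula gives a central angle δ ≈ 0.544 rad (31.2°) between the endpoints.
Interpolate at f = 0.35 with slerp weights a = sin((1−f)δ)/sin δ ≈ 0.669, b = sin(fδ)/sin δ ≈ 0.366.
p = a·p₁ + b·p₂ ≈ (0.106, 0.245, -0.964); φ = arcsin(p_z) ≈ -74.51°, λ = atan2(p_y, p_x) ≈ 66.66°.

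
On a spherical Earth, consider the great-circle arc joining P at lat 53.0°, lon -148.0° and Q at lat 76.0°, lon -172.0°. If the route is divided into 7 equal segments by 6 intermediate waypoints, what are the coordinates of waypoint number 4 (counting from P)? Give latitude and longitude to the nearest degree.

≈ lat 67°, lon -156°

Write both endpoints as unit vectors p₁, p₂ with components (cos φ cos λ, cos φ sin λ, sin φ).
The central angle between the endpoints is δ = arccos(p₁·p₂) ≈ 0.433 rad (24.8°).
Interpolate at f = 4/7 with slerp weights a = sin((1−f)δ)/sin δ ≈ 0.440, b = sin(fδ)/sin δ ≈ 0.584.
p = a·p₁ + b·p₂ ≈ (-0.364, -0.160, 0.917); φ = arcsin(p_z) ≈ 66.56°, λ = atan2(p_y, p_x) ≈ -156.30°.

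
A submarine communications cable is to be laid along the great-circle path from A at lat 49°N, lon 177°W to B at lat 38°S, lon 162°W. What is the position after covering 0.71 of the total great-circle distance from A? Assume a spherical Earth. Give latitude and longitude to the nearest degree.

From cos δ = sin φ₁ sin φ₂ + cos φ₁ cos φ₂ cos Δλ, the central angle is δ ≈ 1.536 rad (88.0°).
Interpolate at f = 0.71 with slerp weights a = sin((1−f)δ)/sin δ ≈ 0.431, b = sin(fδ)/sin δ ≈ 0.887.
p = a·p₁ + b·p₂ ≈ (-0.948, -0.231, -0.221); φ = arcsin(p_z) ≈ -12.77°, λ = atan2(p_y, p_x) ≈ -166.30°.

≈ lat 13°S, lon 166°W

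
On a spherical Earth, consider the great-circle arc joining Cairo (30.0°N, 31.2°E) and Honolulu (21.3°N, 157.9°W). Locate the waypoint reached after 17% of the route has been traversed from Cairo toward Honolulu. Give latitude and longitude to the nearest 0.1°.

≈ 51.2°N, 37.6°E

Convert each endpoint to a unit vector on the sphere (x = cos φ cos λ, y = cos φ sin λ, z = sin φ).
The central angle between the endpoints is δ = arccos(p₁·p₂) ≈ 2.233 rad (128.0°).
Interpolate at f = 0.17 with slerp weights a = sin((1−f)δ)/sin δ ≈ 1.218, b = sin(fδ)/sin δ ≈ 0.470.
p = a·p₁ + b·p₂ ≈ (0.496, 0.382, 0.780); φ = arcsin(p_z) ≈ 51.23°, λ = atan2(p_y, p_x) ≈ 37.55°.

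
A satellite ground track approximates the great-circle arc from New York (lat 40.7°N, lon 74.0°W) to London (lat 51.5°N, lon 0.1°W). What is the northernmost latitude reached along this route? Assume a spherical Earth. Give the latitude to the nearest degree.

≈ 54°N

The great circle lies in the plane with unit normal n̂ = (p₁ × p₂)/|p₁ × p₂|.
Here n̂_z ≈ +0.591; the vertex latitude is φ_max = arccos|n̂_z| ≈ 53.8°.
Check via Clairaut: cos φ_max = |cos φ₁| · sin C = cos(40.7°)·sin(51.2°) ≈ 0.591, again giving ≈ 53.8°.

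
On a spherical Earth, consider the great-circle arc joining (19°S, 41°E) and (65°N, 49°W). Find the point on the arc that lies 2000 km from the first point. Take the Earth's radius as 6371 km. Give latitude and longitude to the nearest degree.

Convert each endpoint to a unit vector on the sphere (x = cos φ cos λ, y = cos φ sin λ, z = sin φ).
The central angle between the endpoints is δ = arccos(p₁·p₂) ≈ 1.870 rad (107.2°). The total great-circle distance is δ·R ≈ 1.870 × 6371 ≈ 11916 km, so the target fraction is f = 2000/11916 ≈ 0.168.
Interpolate at f ≈ 0.168 with slerp weights a = sin((1−f)δ)/sin δ ≈ 1.046, b = sin(fδ)/sin δ ≈ 0.323.
p = a·p₁ + b·p₂ ≈ (0.836, 0.546, -0.048); φ = arcsin(p_z) ≈ -2.74°, λ = atan2(p_y, p_x) ≈ 33.14°.

≈ (3°S, 33°E)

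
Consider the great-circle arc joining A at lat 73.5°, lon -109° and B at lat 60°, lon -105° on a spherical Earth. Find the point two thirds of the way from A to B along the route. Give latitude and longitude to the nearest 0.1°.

≈ lat 64.5°, lon -105.9°

From cos δ = sin φ₁ sin φ₂ + cos φ₁ cos φ₂ cos Δλ, the central angle is δ ≈ 0.237 rad (13.6°).
Interpolate at f = 2/3 with slerp weights a = sin((1−f)δ)/sin δ ≈ 0.336, b = sin(fδ)/sin δ ≈ 0.670.
p = a·p₁ + b·p₂ ≈ (-0.118, -0.414, 0.903); φ = arcsin(p_z) ≈ 64.51°, λ = atan2(p_y, p_x) ≈ -105.89°.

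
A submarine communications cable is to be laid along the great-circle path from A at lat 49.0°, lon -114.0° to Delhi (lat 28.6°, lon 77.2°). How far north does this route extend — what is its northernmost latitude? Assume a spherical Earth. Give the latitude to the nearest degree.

The great circle lies in the plane with unit normal n̂ = (p₁ × p₂)/|p₁ × p₂|.
Here n̂_z ≈ -0.114; the vertex latitude is φ_max = arccos|n̂_z| ≈ 83.4°.
Check via Clairaut: cos φ_max = |cos φ₁| · sin C = cos(49.0°)·sin(10.0°) ≈ 0.114, again giving ≈ 83.4°.

≈ 83°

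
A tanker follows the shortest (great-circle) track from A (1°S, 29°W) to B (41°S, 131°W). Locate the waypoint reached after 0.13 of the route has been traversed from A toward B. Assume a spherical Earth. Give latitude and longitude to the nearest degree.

The haversine formula gives a central angle δ ≈ 1.717 rad (98.4°) between the endpoints.
Interpolate at f = 0.13 with slerp weights a = sin((1−f)δ)/sin δ ≈ 1.008, b = sin(fδ)/sin δ ≈ 0.224.
p = a·p₁ + b·p₂ ≈ (0.770, -0.616, -0.164); φ = arcsin(p_z) ≈ -9.46°, λ = atan2(p_y, p_x) ≈ -38.64°.

≈ (9°S, 39°W)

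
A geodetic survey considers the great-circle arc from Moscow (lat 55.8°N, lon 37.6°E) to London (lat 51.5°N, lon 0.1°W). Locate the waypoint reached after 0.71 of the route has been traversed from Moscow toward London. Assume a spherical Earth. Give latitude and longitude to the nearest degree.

≈ lat 54°N, lon 10°E

The haversine formula gives a central angle δ ≈ 0.392 rad (22.5°) between the endpoints.
Interpolate at f = 0.71 with slerp weights a = sin((1−f)δ)/sin δ ≈ 0.297, b = sin(fδ)/sin δ ≈ 0.719.
p = a·p₁ + b·p₂ ≈ (0.580, 0.101, 0.808); φ = arcsin(p_z) ≈ 53.94°, λ = atan2(p_y, p_x) ≈ 9.88°.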